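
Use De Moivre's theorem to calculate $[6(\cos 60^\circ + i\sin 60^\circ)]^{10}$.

By De Moivre: z^n = r^n(cos(nθ) + i sin(nθ))
= 6^10(cos(10*60°) + i sin(10*60°))
= 60466176(cos 240° + i sin 240°)
= -30233088 - 30233088*sqrt(3)i


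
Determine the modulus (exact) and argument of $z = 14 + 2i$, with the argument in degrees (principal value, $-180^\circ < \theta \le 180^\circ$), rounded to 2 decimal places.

|z| = sqrt(14^2 + 2^2) = sqrt(200)
arg(z) = arctan(b/a) = arctan(2/14) (quadrant-adjusted) = 8.13°


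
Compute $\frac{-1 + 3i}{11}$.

Divisor is real, so divide each part by 11:
= -1/11 + (3/11)i


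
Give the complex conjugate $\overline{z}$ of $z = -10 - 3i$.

If z = a + bi, then conjugate(z) = a - bi
conjugate(-10 - 3i) = -10 + 3i


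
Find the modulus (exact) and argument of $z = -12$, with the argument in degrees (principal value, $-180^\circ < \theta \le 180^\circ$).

|z| = sqrt((-12)^2 + 0^2) = 12
b = 0 and a < 0, so z lies on the negative real axis: arg(z) = 180°


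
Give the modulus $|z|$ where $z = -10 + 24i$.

|z| = sqrt(a^2 + b^2) = sqrt((-10)^2 + 24^2) = sqrt(676) = 26


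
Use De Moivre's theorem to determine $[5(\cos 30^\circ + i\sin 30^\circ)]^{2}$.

By De Moivre: z^n = r^n(cos(nθ) + i sin(nθ))
= 5^2(cos(2*30°) + i sin(2*30°))
= 25(cos 60° + i sin 60°)
= 25/2 + (25*sqrt(3)/2)i


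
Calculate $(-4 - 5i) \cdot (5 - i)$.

(a1*a2 - b1*b2) + (a1*b2 + b1*a2)i
= (-20 - 5) + (4 + (-25))i
= -25 - 21i


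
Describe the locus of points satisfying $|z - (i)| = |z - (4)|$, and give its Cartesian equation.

|z - z1| = |z - z2| means z is equidistant from z1 and z2,
i.e. the perpendicular bisector of the segment from (0, 1) to (4, 0) (midpoint (2, 1/2)).
With z = x + yi, square both sides:
(x - 0)^2 + (y - 1)^2 = (x - 4)^2 + (y - 0)^2
The x^2 and y^2 terms cancel: 8x + (-2)y = 16 - 1 = 15
Simplify: 8x - 2y = 15
Locus: Perpendicular bisector of the segment from (0, 1) to (4, 0): the line 8x - 2y = 15


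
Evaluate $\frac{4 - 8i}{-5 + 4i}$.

Multiply numerator and denominator by conjugate (-5 - 4i):
= (4 - 8i)(-5 - 4i) / ((-5)^2 + 4^2)
= (-52 + 24i) / 41
= -52/41 + (24/41)i


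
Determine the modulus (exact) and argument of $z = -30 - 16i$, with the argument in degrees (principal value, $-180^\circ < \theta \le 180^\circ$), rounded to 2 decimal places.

|z| = sqrt((-30)^2 + (-16)^2) = 34
arg(z) = arctan(b/a) = arctan(-16/-30) (quadrant-adjusted) = -151.93°


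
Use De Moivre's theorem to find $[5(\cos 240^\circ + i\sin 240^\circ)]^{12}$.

By De Moivre: z^n = r^n(cos(nθ) + i sin(nθ))
= 5^12(cos(12*240°) + i sin(12*240°))
= 244140625(cos 0° + i sin 0°)
= 244140625


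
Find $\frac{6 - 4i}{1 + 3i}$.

Multiply numerator and denominator by conjugate (1 - 3i):
= (6 - 4i)(1 - 3i) / (1^2 + 3^2)
= (-6 - 22i) / 10
Divide through by 2: (-3 - 11i) / 5
= -3/5 - (11/5)i


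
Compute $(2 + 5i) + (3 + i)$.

(2 + 3) + (5 + 1)i = 5 + 6i


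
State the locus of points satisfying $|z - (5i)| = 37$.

|z - z0| = r describes a circle centered at z0 with radius r
Here z0 = 5i and r = 37
Locus: Circle centered at (0, 5) with radius 37


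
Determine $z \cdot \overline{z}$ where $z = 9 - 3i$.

z * conjugate(z) = |z|^2 = a^2 + b^2
= 9^2 + (-3)^2 = 90


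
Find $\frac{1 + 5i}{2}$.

Divisor is real, so divide each part by 2:
= 1/2 + (5/2)i


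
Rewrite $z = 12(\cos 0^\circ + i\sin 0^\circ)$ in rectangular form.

a = r cos θ = 12 * 1 = 12
b = r sin θ = 12 * 0 = 0
z = 12


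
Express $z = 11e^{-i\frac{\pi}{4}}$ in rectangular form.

a = r cos θ = 11 * sqrt(2)/2 = 11*sqrt(2)/2
b = r sin θ = 11 * -sqrt(2)/2 = -11*sqrt(2)/2
z = 11*sqrt(2)/2 - (11*sqrt(2)/2)i


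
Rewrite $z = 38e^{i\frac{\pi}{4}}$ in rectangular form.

a = r cos θ = 38 * sqrt(2)/2 = 19*sqrt(2)
b = r sin θ = 38 * sqrt(2)/2 = 19*sqrt(2)
z = 19*sqrt(2) + 19*sqrt(2)i


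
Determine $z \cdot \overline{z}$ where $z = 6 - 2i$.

z * conjugate(z) = |z|^2 = a^2 + b^2
= 6^2 + (-2)^2 = 40


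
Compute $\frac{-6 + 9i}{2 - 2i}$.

Multiply numerator and denominator by conjugate (2 + 2i):
= (-6 + 9i)(2 + 2i) / (2^2 + (-2)^2)
= (-30 + 6i) / 8
Divide through by 2: (-15 + 3i) / 4
= -15/4 + (3/4)i


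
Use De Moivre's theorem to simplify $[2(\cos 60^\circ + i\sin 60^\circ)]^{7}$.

By De Moivre: z^n = r^n(cos(nθ) + i sin(nθ))
= 2^7(cos(7*60°) + i sin(7*60°))
= 128(cos 60° + i sin 60°)
= 64 + 64*sqrt(3)i


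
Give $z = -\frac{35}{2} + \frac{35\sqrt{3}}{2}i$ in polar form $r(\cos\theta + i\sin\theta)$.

r = |z| = sqrt(a^2 + b^2) = sqrt((-35/2)^2 + (35*sqrt(3)/2)^2) = sqrt(1225/4 + 3675/4) = sqrt(1225) = 35
θ = arctan(b/a) = arctan(30.3109/-17.5) (quadrant-adjusted) = 120°
z = 35(cos 120° + i sin 120°)


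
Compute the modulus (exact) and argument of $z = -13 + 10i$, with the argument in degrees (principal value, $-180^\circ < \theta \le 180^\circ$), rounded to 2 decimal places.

|z| = sqrt((-13)^2 + 10^2) = sqrt(269)
arg(z) = arctan(b/a) = arctan(10/-13) (quadrant-adjusted) = 142.43°


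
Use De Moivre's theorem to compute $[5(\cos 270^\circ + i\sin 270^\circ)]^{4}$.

By De Moivre: z^n = r^n(cos(nθ) + i sin(nθ))
= 5^4(cos(4*270°) + i sin(4*270°))
= 625(cos 0° + i sin 0°)
= 625


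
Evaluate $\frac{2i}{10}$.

Divisor is real, so divide each part by 10:
= 0 + (1/5)i


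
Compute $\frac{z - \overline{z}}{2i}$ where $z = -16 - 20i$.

z - conjugate(z) = 2bi
(z - conjugate(z))/(2i) = 2bi/(2i) = b = -20


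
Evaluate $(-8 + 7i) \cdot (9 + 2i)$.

(a1*a2 - b1*b2) + (a1*b2 + b1*a2)i
= (-72 - 14) + (-16 + 63)i
= -86 + 47i


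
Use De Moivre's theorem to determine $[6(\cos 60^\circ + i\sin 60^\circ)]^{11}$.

By De Moivre: z^n = r^n(cos(nθ) + i sin(nθ))
= 6^11(cos(11*60°) + i sin(11*60°))
= 362797056(cos 300° + i sin 300°)
= 181398528 - 181398528*sqrt(3)i


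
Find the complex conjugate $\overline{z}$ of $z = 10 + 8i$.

If z = a + bi, then conjugate(z) = a - bi
conjugate(10 + 8i) = 10 - 8i


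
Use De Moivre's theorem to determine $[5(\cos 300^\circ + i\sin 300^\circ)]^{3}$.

By De Moivre: z^n = r^n(cos(nθ) + i sin(nθ))
= 5^3(cos(3*300°) + i sin(3*300°))
= 125(cos 180° + i sin 180°)
= -125


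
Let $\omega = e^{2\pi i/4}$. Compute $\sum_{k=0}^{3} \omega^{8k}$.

Since 4 divides 8, ω^8 = (ω^4)^2 = 1^2 = 1, so every term is 1.
Sum = 4 · 1 = 4


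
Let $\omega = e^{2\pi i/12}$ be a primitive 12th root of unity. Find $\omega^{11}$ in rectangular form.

ω^11 = e^(2πi·11/12) = e^(i·11π/6)
= cos(11π/6) + i sin(11π/6)
= sqrt(3)/2 - (1/2)i


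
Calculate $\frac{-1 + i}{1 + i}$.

Multiply numerator and denominator by conjugate (1 - i):
= (-1 + i)(1 - i) / (1^2 + 1^2)
= (2i) / 2
= i


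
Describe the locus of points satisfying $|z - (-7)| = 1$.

|z - z0| = r describes a circle centered at z0 with radius r
Here z0 = -7 and r = 1
Locus: Circle centered at (-7, 0) with radius 1


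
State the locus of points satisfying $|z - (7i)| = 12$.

|z - z0| = r describes a circle centered at z0 with radius r
Here z0 = 7i and r = 12
Locus: Circle centered at (0, 7) with radius 12


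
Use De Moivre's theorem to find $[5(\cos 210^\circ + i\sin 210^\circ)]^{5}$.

By De Moivre: z^n = r^n(cos(nθ) + i sin(nθ))
= 5^5(cos(5*210°) + i sin(5*210°))
= 3125(cos 330° + i sin 330°)
= 3125*sqrt(3)/2 - (3125/2)i


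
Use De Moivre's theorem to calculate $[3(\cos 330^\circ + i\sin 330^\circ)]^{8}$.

By De Moivre: z^n = r^n(cos(nθ) + i sin(nθ))
= 3^8(cos(8*330°) + i sin(8*330°))
= 6561(cos 120° + i sin 120°)
= -6561/2 + (6561*sqrt(3)/2)i


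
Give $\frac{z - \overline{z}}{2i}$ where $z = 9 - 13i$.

z - conjugate(z) = 2bi
(z - conjugate(z))/(2i) = 2bi/(2i) = b = -13


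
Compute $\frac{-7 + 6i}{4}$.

Divisor is real, so divide each part by 4:
= -7/4 + (3/2)i


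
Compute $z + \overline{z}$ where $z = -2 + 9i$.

z + conjugate(z) = (a + bi) + (a - bi) = 2a
= 2 * (-2) = -4


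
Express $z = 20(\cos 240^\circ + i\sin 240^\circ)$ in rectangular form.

a = r cos θ = 20 * -1/2 = -10
b = r sin θ = 20 * -sqrt(3)/2 = -10*sqrt(3)
z = -10 - 10*sqrt(3)i


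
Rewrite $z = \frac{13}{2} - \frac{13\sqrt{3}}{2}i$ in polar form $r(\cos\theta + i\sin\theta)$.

r = |z| = sqrt(a^2 + b^2) = sqrt((13/2)^2 + (-13*sqrt(3)/2)^2) = sqrt(169/4 + 507/4) = sqrt(169) = 13
θ = arctan(b/a) = arctan(-11.2583/6.5) (quadrant-adjusted) = 300°
z = 13(cos 300° + i sin 300°)


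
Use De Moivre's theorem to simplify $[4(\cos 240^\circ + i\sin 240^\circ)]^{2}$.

By De Moivre: z^n = r^n(cos(nθ) + i sin(nθ))
= 4^2(cos(2*240°) + i sin(2*240°))
= 16(cos 120° + i sin 120°)
= -8 + 8*sqrt(3)i


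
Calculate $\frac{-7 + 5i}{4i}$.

Multiply numerator and denominator by conjugate (-4i):
= (-7 + 5i)(-4i) / (0^2 + 4^2)
= (20 + 28i) / 16
Divide through by 4: (5 + 7i) / 4
= 5/4 + (7/4)i


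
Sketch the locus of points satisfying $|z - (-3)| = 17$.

|z - z0| = r describes a circle centered at z0 with radius r
Here z0 = -3 and r = 17
Locus: Circle centered at (-3, 0) with radius 17


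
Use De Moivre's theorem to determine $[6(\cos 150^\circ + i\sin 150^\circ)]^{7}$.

By De Moivre: z^n = r^n(cos(nθ) + i sin(nθ))
= 6^7(cos(7*150°) + i sin(7*150°))
= 279936(cos 330° + i sin 330°)
= 139968*sqrt(3) - 139968i


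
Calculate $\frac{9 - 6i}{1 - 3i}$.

Multiply numerator and denominator by conjugate (1 + 3i):
= (9 - 6i)(1 + 3i) / (1^2 + (-3)^2)
= (27 + 21i) / 10
= 27/10 + (21/10)i


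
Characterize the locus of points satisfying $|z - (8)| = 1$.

|z - z0| = r describes a circle centered at z0 with radius r
Here z0 = 8 and r = 1
Locus: Circle centered at (8, 0) with radius 1


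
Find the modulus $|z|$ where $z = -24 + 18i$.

|z| = sqrt(a^2 + b^2) = sqrt((-24)^2 + 18^2) = sqrt(900) = 30


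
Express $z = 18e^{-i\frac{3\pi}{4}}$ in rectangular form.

a = r cos θ = 18 * -sqrt(2)/2 = -9*sqrt(2)
b = r sin θ = 18 * -sqrt(2)/2 = -9*sqrt(2)
z = -9*sqrt(2) - 9*sqrt(2)i


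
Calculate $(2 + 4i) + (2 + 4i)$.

(2 + 2) + (4 + 4)i = 4 + 8i


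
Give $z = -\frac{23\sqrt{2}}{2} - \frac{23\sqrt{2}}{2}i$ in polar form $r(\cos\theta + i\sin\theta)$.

r = |z| = sqrt(a^2 + b^2) = sqrt((-23*sqrt(2)/2)^2 + (-23*sqrt(2)/2)^2) = sqrt(529/2 + 529/2) = sqrt(529) = 23
θ = arctan(b/a) = arctan(-16.2635/-16.2635) (quadrant-adjusted) = 225°
z = 23(cos 225° + i sin 225°)


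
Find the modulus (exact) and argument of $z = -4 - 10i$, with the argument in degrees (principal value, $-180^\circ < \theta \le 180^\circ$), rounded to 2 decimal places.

|z| = sqrt((-4)^2 + (-10)^2) = sqrt(116)
arg(z) = arctan(b/a) = arctan(-10/-4) (quadrant-adjusted) = -111.80°


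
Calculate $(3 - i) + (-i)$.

(3 + 0) + (-1 + (-1))i = 3 - 2i


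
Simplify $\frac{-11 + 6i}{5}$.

Divisor is real, so divide each part by 5:
= -11/5 + (6/5)i


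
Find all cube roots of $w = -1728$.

|w| = 1728, arg(w) = 180°
Root modulus = 1728^(1/3) = 12
Root arguments: θ_k = (180° + 360°k)/3 for k = 0, 1, ..., 2
Roots: 6 + 6*sqrt(3)i, -12, 6 - 6*sqrt(3)i


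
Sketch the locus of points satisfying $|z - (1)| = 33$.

|z - z0| = r describes a circle centered at z0 with radius r
Here z0 = 1 and r = 33
Locus: Circle centered at (1, 0) with radius 33


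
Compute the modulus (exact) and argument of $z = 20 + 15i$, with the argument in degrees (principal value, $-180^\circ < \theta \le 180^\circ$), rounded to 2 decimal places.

|z| = sqrt(20^2 + 15^2) = 25
arg(z) = arctan(b/a) = arctan(15/20) (quadrant-adjusted) = 36.87°


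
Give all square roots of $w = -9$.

|w| = 9, arg(w) = 180°
Root modulus = 9^(1/2) = 3
Root arguments: θ_k = (180° + 360°k)/2 for k = 0, 1, ..., 1
Roots: 3i, -3i


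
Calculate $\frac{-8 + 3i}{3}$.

Divisor is real, so divide each part by 3:
= -8/3 + i


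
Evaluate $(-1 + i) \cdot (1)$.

(a1*a2 - b1*b2) + (a1*b2 + b1*a2)i
= (-1 - 0) + (0 + 1)i
= -1 + i


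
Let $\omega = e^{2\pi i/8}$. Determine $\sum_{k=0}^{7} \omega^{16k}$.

Since 8 divides 16, ω^16 = (ω^8)^2 = 1^2 = 1, so every term is 1.
Sum = 8 · 1 = 8


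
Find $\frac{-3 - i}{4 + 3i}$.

Multiply numerator and denominator by conjugate (4 - 3i):
= (-3 - i)(4 - 3i) / (4^2 + 3^2)
= (-15 + 5i) / 25
Divide through by 5: (-3 + i) / 5
= -3/5 + (1/5)i


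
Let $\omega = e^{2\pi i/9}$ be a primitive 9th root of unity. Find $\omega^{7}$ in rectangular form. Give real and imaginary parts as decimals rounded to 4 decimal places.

ω^7 = e^(2πi·7/9) = e^(i·14π/9)
= cos(14π/9) + i sin(14π/9)
= 0.1736 - 0.9848i


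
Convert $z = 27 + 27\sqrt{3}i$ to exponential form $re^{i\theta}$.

r = |z| = sqrt((27)^2 + (27*sqrt(3))^2) = sqrt(729 + 2187) = sqrt(2916) = 54
θ = arctan(b/a) = arctan(46.7654/27) (quadrant-adjusted) = 60° = π/3
z = 54e^(i*π/3)


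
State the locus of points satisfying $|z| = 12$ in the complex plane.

|z| = 12 means sqrt(x^2 + y^2) = 12
This is a circle of radius 12 centered at the origin


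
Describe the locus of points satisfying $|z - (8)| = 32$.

|z - z0| = r describes a circle centered at z0 with radius r
Here z0 = 8 and r = 32
Locus: Circle centered at (8, 0) with radius 32


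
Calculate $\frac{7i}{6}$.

Divisor is real, so divide each part by 6:
= 0 + (7/6)i


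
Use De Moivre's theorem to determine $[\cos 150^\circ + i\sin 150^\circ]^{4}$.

By De Moivre: z^n = r^n(cos(nθ) + i sin(nθ))
= 1^4(cos(4*150°) + i sin(4*150°))
= 1(cos 240° + i sin 240°)
= -1/2 - (sqrt(3)/2)i


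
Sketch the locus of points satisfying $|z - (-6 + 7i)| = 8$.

|z - z0| = r describes a circle centered at z0 with radius r
Here z0 = -6 + 7i and r = 8
Locus: Circle centered at (-6, 7) with radius 8


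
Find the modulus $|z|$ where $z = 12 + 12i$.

|z| = sqrt(a^2 + b^2) = sqrt(12^2 + 12^2) = sqrt(288) = sqrt(288)


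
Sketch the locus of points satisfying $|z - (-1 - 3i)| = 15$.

|z - z0| = r describes a circle centered at z0 with radius r
Here z0 = -1 - 3i and r = 15
Locus: Circle centered at (-1, -3) with radius 15


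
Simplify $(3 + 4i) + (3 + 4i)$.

(3 + 3) + (4 + 4)i = 6 + 8i


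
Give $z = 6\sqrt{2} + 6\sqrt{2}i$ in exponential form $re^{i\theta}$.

r = |z| = sqrt((6*sqrt(2))^2 + (6*sqrt(2))^2) = sqrt(72 + 72) = sqrt(144) = 12
θ = arctan(b/a) = arctan(8.4853/8.4853) (quadrant-adjusted) = 45° = π/4
z = 12e^(i*π/4)


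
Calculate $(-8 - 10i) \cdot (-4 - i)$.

(a1*a2 - b1*b2) + (a1*b2 + b1*a2)i
= (32 - 10) + (8 + 40)i
= 22 + 48i


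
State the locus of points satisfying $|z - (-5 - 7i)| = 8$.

|z - z0| = r describes a circle centered at z0 with radius r
Here z0 = -5 - 7i and r = 8
Locus: Circle centered at (-5, -7) with radius 8


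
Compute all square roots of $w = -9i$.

|w| = 9, arg(w) = 270°
Root modulus = 9^(1/2) = 3
Root arguments: θ_k = (270° + 360°k)/2 for k = 0, 1, ..., 1
Roots: -3*sqrt(2)/2 + (3*sqrt(2)/2)i, 3*sqrt(2)/2 - (3*sqrt(2)/2)i


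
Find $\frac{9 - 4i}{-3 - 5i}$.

Multiply numerator and denominator by conjugate (-3 + 5i):
= (9 - 4i)(-3 + 5i) / ((-3)^2 + (-5)^2)
= (-7 + 57i) / 34
= -7/34 + (57/34)i


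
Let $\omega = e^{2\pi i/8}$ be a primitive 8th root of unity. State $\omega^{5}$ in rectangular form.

ω^5 = e^(2πi·5/8) = e^(i·5π/4)
= cos(5π/4) + i sin(5π/4)
= -sqrt(2)/2 - (sqrt(2)/2)i


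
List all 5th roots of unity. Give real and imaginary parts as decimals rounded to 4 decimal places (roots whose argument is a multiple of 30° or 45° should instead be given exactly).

ω_k = e^(2πik/5) = cos(2πk/5) + i sin(2πk/5) for k = 0, 1, ..., 4
Roots: 1, 0.3090 + 0.9511i, -0.8090 + 0.5878i, -0.8090 - 0.5878i, 0.3090 - 0.9511i


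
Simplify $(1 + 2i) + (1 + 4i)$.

(1 + 1) + (2 + 4)i = 2 + 6i


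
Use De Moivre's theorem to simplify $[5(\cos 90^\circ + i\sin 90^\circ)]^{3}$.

By De Moivre: z^n = r^n(cos(nθ) + i sin(nθ))
= 5^3(cos(3*90°) + i sin(3*90°))
= 125(cos 270° + i sin 270°)
= -125i


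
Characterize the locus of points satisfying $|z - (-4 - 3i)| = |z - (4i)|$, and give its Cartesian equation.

|z - z1| = |z - z2| means z is equidistant from z1 and z2,
i.e. the perpendicular bisector of the segment from (-4, -3) to (0, 4) (midpoint (-2, 1/2)).
With z = x + yi, square both sides:
(x - (-4))^2 + (y - (-3))^2 = (x - 0)^2 + (y - 4)^2
The x^2 and y^2 terms cancel: 8x + 14y = 16 - 25 = -9
Simplify: 8x + 14y = -9
Locus: Perpendicular bisector of the segment from (-4, -3) to (0, 4): the line 8x + 14y = -9


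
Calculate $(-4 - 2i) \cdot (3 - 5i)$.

(a1*a2 - b1*b2) + (a1*b2 + b1*a2)i
= (-12 - 10) + (20 + (-6))i
= -22 + 14i


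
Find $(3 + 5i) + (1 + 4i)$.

(3 + 1) + (5 + 4)i = 4 + 9i


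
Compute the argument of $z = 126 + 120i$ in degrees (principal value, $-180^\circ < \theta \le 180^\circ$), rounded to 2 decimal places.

θ = arctan(b/a) = arctan(120/126) (quadrant-adjusted) = 43.60°


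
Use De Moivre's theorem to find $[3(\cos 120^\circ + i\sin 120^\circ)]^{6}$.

By De Moivre: z^n = r^n(cos(nθ) + i sin(nθ))
= 3^6(cos(6*120°) + i sin(6*120°))
= 729(cos 0° + i sin 0°)
= 729


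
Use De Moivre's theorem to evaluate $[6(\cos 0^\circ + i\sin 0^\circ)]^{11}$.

By De Moivre: z^n = r^n(cos(nθ) + i sin(nθ))
= 6^11(cos(11*0°) + i sin(11*0°))
= 362797056(cos 0° + i sin 0°)
= 362797056


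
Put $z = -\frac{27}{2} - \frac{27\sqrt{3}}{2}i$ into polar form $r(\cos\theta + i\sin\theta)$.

r = |z| = sqrt(a^2 + b^2) = sqrt((-27/2)^2 + (-27*sqrt(3)/2)^2) = sqrt(729/4 + 2187/4) = sqrt(729) = 27
θ = arctan(b/a) = arctan(-23.3827/-13.5) (quadrant-adjusted) = 240°
z = 27(cos 240° + i sin 240°)


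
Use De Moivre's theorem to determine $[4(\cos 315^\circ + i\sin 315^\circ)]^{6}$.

By De Moivre: z^n = r^n(cos(nθ) + i sin(nθ))
= 4^6(cos(6*315°) + i sin(6*315°))
= 4096(cos 90° + i sin 90°)
= 4096i


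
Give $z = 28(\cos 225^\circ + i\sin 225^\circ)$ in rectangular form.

a = r cos θ = 28 * -sqrt(2)/2 = -14*sqrt(2)
b = r sin θ = 28 * -sqrt(2)/2 = -14*sqrt(2)
z = -14*sqrt(2) - 14*sqrt(2)i


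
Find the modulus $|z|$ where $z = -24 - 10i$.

|z| = sqrt(a^2 + b^2) = sqrt((-24)^2 + (-10)^2) = sqrt(676) = 26


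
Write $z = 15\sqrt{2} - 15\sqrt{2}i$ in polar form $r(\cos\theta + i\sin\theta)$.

r = |z| = sqrt(a^2 + b^2) = sqrt((15*sqrt(2))^2 + (-15*sqrt(2))^2) = sqrt(450 + 450) = sqrt(900) = 30
θ = arctan(b/a) = arctan(-21.2132/21.2132) (quadrant-adjusted) = 315°
z = 30(cos 315° + i sin 315°)


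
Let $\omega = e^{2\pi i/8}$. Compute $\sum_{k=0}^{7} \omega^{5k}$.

Let ζ = ω^5 = e^(2πi·5/8). Since 8 ∤ 5, ζ ≠ 1.
Sum = Σ_{k=0}^{7} ζ^k = (ζ^8 - 1)/(ζ - 1) = (ω^{5·8} - 1)/(ζ - 1) = (1 - 1)/(ζ - 1) = 0


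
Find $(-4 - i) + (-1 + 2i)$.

(-4 + (-1)) + (-1 + 2)i = -5 + i


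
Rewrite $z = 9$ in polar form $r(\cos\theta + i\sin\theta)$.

r = |z| = sqrt(a^2 + b^2) = sqrt((9)^2 + (0)^2) = sqrt(81 + 0) = sqrt(81) = 9
b = 0 and a > 0, so z lies on the positive real axis: θ = 0°
z = 9(cos 0° + i sin 0°)


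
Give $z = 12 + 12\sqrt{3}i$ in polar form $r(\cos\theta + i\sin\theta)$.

r = |z| = sqrt(a^2 + b^2) = sqrt((12)^2 + (12*sqrt(3))^2) = sqrt(144 + 432) = sqrt(576) = 24
θ = arctan(b/a) = arctan(20.7846/12) (quadrant-adjusted) = 60°
z = 24(cos 60° + i sin 60°)


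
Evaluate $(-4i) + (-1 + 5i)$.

(0 + (-1)) + (-4 + 5)i = -1 + i


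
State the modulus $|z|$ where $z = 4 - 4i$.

|z| = sqrt(a^2 + b^2) = sqrt(4^2 + (-4)^2) = sqrt(32) = sqrt(32)


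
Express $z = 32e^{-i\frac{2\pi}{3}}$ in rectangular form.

a = r cos θ = 32 * -1/2 = -16
b = r sin θ = 32 * -sqrt(3)/2 = -16*sqrt(3)
z = -16 - 16*sqrt(3)i


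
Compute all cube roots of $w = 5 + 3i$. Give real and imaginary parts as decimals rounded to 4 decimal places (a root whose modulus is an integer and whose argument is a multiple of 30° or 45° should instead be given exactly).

|w| = sqrt(34) ≈ 5.830952, arg(w) ≈ 30.963757°
Root modulus = sqrt(34)^(1/3) ≈ 1.799892
Root arguments: θ_k = (arg(w) + 360°k)/3 for k = 0, 1, ..., 2
Compute each root as (root modulus)(cos θ_k + i sin θ_k) using full-precision intermediates, then round to 4 decimal places.
Roots: 1.7708 + 0.3225i, -1.1647 + 1.3723i, -0.6061 - 1.6948i


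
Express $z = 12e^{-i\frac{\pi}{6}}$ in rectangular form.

a = r cos θ = 12 * sqrt(3)/2 = 6*sqrt(3)
b = r sin θ = 12 * -1/2 = -6
z = 6*sqrt(3) - 6i


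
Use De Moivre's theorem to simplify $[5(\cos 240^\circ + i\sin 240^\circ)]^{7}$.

By De Moivre: z^n = r^n(cos(nθ) + i sin(nθ))
= 5^7(cos(7*240°) + i sin(7*240°))
= 78125(cos 240° + i sin 240°)
= -78125/2 - (78125*sqrt(3)/2)i


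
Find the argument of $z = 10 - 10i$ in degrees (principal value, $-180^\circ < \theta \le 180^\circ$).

θ = arctan(b/a) = arctan(-10/10) (quadrant-adjusted) = -45°


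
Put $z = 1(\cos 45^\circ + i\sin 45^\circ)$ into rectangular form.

a = r cos θ = 1 * sqrt(2)/2 = sqrt(2)/2
b = r sin θ = 1 * sqrt(2)/2 = sqrt(2)/2
z = sqrt(2)/2 + (sqrt(2)/2)i


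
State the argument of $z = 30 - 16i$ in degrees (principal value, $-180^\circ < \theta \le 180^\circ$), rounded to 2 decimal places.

θ = arctan(b/a) = arctan(-16/30) (quadrant-adjusted) = -28.07°


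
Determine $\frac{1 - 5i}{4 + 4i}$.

Multiply numerator and denominator by conjugate (4 - 4i):
= (1 - 5i)(4 - 4i) / (4^2 + 4^2)
= (-16 - 24i) / 32
Divide through by 8: (-2 - 3i) / 4
= -1/2 - (3/4)i


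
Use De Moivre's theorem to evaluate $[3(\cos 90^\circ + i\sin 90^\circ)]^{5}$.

By De Moivre: z^n = r^n(cos(nθ) + i sin(nθ))
= 3^5(cos(5*90°) + i sin(5*90°))
= 243(cos 90° + i sin 90°)
= 243i


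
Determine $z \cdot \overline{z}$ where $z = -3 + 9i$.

z * conjugate(z) = |z|^2 = a^2 + b^2
= (-3)^2 + 9^2 = 90


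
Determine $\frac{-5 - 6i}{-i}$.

Multiply numerator and denominator by conjugate (i):
= (-5 - 6i)(i) / (0^2 + (-1)^2)
= (6 - 5i) / 1
= 6 - 5i


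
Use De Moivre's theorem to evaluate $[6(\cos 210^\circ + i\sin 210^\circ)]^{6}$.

By De Moivre: z^n = r^n(cos(nθ) + i sin(nθ))
= 6^6(cos(6*210°) + i sin(6*210°))
= 46656(cos 180° + i sin 180°)
= -46656


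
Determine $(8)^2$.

(a + bi)^2 = a^2 - b^2 + 2abi
= 8^2 - 0^2 + 2*8*0i
= 64


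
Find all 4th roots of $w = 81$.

|w| = 81, arg(w) = 0°
Root modulus = 81^(1/4) = 3
Root arguments: θ_k = (0° + 360°k)/4 for k = 0, 1, ..., 3
Roots: 3, 3i, -3, -3i


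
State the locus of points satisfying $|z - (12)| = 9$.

|z - z0| = r describes a circle centered at z0 with radius r
Here z0 = 12 and r = 9
Locus: Circle centered at (12, 0) with radius 9


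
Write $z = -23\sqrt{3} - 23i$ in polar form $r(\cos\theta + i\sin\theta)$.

r = |z| = sqrt(a^2 + b^2) = sqrt((-23*sqrt(3))^2 + (-23)^2) = sqrt(1587 + 529) = sqrt(2116) = 46
θ = arctan(b/a) = arctan(-23/-39.8372) (quadrant-adjusted) = 210°
z = 46(cos 210° + i sin 210°)


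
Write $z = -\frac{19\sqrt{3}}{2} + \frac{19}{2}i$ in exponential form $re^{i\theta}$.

r = |z| = sqrt((-19*sqrt(3)/2)^2 + (19/2)^2) = sqrt(1083/4 + 361/4) = sqrt(361) = 19
θ = arctan(b/a) = arctan(9.5/-16.4545) (quadrant-adjusted) = 150° = 5π/6
z = 19e^(i*5π/6)


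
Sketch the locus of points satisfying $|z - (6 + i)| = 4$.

|z - z0| = r describes a circle centered at z0 with radius r
Here z0 = 6 + i and r = 4
Locus: Circle centered at (6, 1) with radius 4


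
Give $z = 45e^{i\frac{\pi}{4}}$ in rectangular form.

a = r cos θ = 45 * sqrt(2)/2 = 45*sqrt(2)/2
b = r sin θ = 45 * sqrt(2)/2 = 45*sqrt(2)/2
z = 45*sqrt(2)/2 + (45*sqrt(2)/2)i


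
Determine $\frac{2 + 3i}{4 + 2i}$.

Multiply numerator and denominator by conjugate (4 - 2i):
= (2 + 3i)(4 - 2i) / (4^2 + 2^2)
= (14 + 8i) / 20
Divide through by 2: (7 + 4i) / 10
= 7/10 + (2/5)i


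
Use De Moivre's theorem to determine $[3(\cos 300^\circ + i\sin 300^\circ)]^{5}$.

By De Moivre: z^n = r^n(cos(nθ) + i sin(nθ))
= 3^5(cos(5*300°) + i sin(5*300°))
= 243(cos 60° + i sin 60°)
= 243/2 + (243*sqrt(3)/2)i


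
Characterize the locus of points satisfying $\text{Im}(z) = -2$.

Im(z) = y where z = x + yi; the equation y = -2 is satisfied by all points with that y-coordinate
Locus: Horizontal line y = -2


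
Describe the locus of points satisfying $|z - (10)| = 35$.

|z - z0| = r describes a circle centered at z0 with radius r
Here z0 = 10 and r = 35
Locus: Circle centered at (10, 0) with radius 35


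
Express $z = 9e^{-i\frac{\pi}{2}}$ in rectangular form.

a = r cos θ = 9 * 0 = 0
b = r sin θ = 9 * -1 = -9
z = -9i


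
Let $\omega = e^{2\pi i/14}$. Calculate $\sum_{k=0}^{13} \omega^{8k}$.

Let ζ = ω^8 = e^(2πi·8/14). Since 14 ∤ 8, ζ ≠ 1.
Sum = Σ_{k=0}^{13} ζ^k = (ζ^14 - 1)/(ζ - 1) = (ω^{8·14} - 1)/(ζ - 1) = (1 - 1)/(ζ - 1) = 0


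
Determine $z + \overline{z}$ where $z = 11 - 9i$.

z + conjugate(z) = (a + bi) + (a - bi) = 2a
= 2 * 11 = 22


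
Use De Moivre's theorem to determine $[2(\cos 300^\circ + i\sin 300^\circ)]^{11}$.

By De Moivre: z^n = r^n(cos(nθ) + i sin(nθ))
= 2^11(cos(11*300°) + i sin(11*300°))
= 2048(cos 60° + i sin 60°)
= 1024 + 1024*sqrt(3)i


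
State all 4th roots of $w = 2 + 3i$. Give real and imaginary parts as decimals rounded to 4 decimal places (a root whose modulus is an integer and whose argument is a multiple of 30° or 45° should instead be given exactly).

|w| = sqrt(13) ≈ 3.605551, arg(w) ≈ 56.309932°
Root modulus = sqrt(13)^(1/4) ≈ 1.377980
Root arguments: θ_k = (arg(w) + 360°k)/4 for k = 0, 1, ..., 3
Compute each root as (root modulus)(cos θ_k + i sin θ_k) using full-precision intermediates, then round to 4 decimal places.
Roots: 1.3366 + 0.3352i, -0.3352 + 1.3366i, -1.3366 - 0.3352i, 0.3352 - 1.3366i


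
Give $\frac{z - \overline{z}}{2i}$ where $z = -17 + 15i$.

z - conjugate(z) = 2bi
(z - conjugate(z))/(2i) = 2bi/(2i) = b = 15


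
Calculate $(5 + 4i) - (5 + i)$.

(5 - 5) + (4 - 1)i = 3i


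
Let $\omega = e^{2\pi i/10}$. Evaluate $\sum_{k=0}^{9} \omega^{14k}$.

Let ζ = ω^14 = e^(2πi·14/10). Since 10 ∤ 14, ζ ≠ 1.
Sum = Σ_{k=0}^{9} ζ^k = (ζ^10 - 1)/(ζ - 1) = (ω^{14·10} - 1)/(ζ - 1) = (1 - 1)/(ζ - 1) = 0


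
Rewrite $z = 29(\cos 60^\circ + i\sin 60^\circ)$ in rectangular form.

a = r cos θ = 29 * 1/2 = 29/2
b = r sin θ = 29 * sqrt(3)/2 = 29*sqrt(3)/2
z = 29/2 + (29*sqrt(3)/2)i


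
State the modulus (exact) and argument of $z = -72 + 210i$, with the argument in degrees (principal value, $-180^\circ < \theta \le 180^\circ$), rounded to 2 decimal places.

|z| = sqrt((-72)^2 + 210^2) = 222
arg(z) = arctan(b/a) = arctan(210/-72) (quadrant-adjusted) = 108.92°


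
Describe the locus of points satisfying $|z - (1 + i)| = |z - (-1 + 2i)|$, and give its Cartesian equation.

|z - z1| = |z - z2| means z is equidistant from z1 and z2,
i.e. the perpendicular bisector of the segment from (1, 1) to (-1, 2) (midpoint (0, 3/2)).
With z = x + yi, square both sides:
(x - 1)^2 + (y - 1)^2 = (x - (-1))^2 + (y - 2)^2
The x^2 and y^2 terms cancel: -4x + 2y = 5 - 2 = 3
Simplify: 4x - 2y = -3
Locus: Perpendicular bisector of the segment from (1, 1) to (-1, 2): the line 4x - 2y = -3


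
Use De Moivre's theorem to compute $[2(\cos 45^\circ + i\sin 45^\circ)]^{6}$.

By De Moivre: z^n = r^n(cos(nθ) + i sin(nθ))
= 2^6(cos(6*45°) + i sin(6*45°))
= 64(cos 270° + i sin 270°)
= -64i


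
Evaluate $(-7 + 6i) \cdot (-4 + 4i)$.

(a1*a2 - b1*b2) + (a1*b2 + b1*a2)i
= (28 - 24) + (-28 + (-24))i
= 4 - 52i


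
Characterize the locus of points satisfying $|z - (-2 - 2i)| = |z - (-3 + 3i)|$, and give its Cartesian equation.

|z - z1| = |z - z2| means z is equidistant from z1 and z2,
i.e. the perpendicular bisector of the segment from (-2, -2) to (-3, 3) (midpoint (-5/2, 1/2)).
With z = x + yi, square both sides:
(x - (-2))^2 + (y - (-2))^2 = (x - (-3))^2 + (y - 3)^2
The x^2 and y^2 terms cancel: -2x + 10y = 18 - 8 = 10
Simplify: x - 5y = -5
Locus: Perpendicular bisector of the segment from (-2, -2) to (-3, 3): the line x - 5y = -5


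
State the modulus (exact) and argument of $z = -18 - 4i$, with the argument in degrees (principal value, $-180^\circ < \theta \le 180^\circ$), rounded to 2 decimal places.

|z| = sqrt((-18)^2 + (-4)^2) = sqrt(340)
arg(z) = arctan(b/a) = arctan(-4/-18) (quadrant-adjusted) = -167.47°


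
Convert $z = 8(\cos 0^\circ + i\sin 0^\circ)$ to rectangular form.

a = r cos θ = 8 * 1 = 8
b = r sin θ = 8 * 0 = 0
z = 8


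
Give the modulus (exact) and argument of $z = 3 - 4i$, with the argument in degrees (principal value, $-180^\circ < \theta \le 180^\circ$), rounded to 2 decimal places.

|z| = sqrt(3^2 + (-4)^2) = 5
arg(z) = arctan(b/a) = arctan(-4/3) (quadrant-adjusted) = -53.13°


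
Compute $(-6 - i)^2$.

(a + bi)^2 = a^2 - b^2 + 2abi
= (-6)^2 - (-1)^2 + 2*(-6)*(-1)i
= 35 + 12i


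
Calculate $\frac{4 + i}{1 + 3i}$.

Multiply numerator and denominator by conjugate (1 - 3i):
= (4 + i)(1 - 3i) / (1^2 + 3^2)
= (7 - 11i) / 10
= 7/10 - (11/10)i


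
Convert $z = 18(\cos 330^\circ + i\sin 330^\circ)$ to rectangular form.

a = r cos θ = 18 * sqrt(3)/2 = 9*sqrt(3)
b = r sin θ = 18 * -1/2 = -9
z = 9*sqrt(3) - 9i


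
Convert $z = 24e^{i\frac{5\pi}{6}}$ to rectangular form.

a = r cos θ = 24 * -sqrt(3)/2 = -12*sqrt(3)
b = r sin θ = 24 * 1/2 = 12
z = -12*sqrt(3) + 12i


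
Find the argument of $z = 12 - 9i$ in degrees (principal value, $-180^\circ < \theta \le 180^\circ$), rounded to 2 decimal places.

θ = arctan(b/a) = arctan(-9/12) (quadrant-adjusted) = -36.87°


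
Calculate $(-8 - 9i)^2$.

(a + bi)^2 = a^2 - b^2 + 2abi
= (-8)^2 - (-9)^2 + 2*(-8)*(-9)i
= -17 + 144i


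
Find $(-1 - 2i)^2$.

(a + bi)^2 = a^2 - b^2 + 2abi
= (-1)^2 - (-2)^2 + 2*(-1)*(-2)i
= -3 + 4i


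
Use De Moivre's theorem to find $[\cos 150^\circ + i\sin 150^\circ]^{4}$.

By De Moivre: z^n = r^n(cos(nθ) + i sin(nθ))
= 1^4(cos(4*150°) + i sin(4*150°))
= 1(cos 240° + i sin 240°)
= -1/2 - (sqrt(3)/2)i


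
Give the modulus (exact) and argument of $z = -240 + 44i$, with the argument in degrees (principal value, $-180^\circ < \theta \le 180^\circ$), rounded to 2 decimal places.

|z| = sqrt((-240)^2 + 44^2) = 244
arg(z) = arctan(b/a) = arctan(44/-240) (quadrant-adjusted) = 169.61°


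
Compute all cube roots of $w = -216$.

|w| = 216, arg(w) = 180°
Root modulus = 216^(1/3) = 6
Root arguments: θ_k = (180° + 360°k)/3 for k = 0, 1, ..., 2
Roots: 3 + 3*sqrt(3)i, -6, 3 - 3*sqrt(3)i


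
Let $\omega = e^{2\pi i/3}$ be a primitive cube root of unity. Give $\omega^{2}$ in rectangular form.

ω^2 = e^(2πi·2/3) = e^(i·4π/3)
= cos(4π/3) + i sin(4π/3)
= -1/2 - (sqrt(3)/2)i


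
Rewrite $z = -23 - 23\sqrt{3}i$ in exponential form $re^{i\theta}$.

r = |z| = sqrt((-23)^2 + (-23*sqrt(3))^2) = sqrt(529 + 1587) = sqrt(2116) = 46
θ = arctan(b/a) = arctan(-39.8372/-23) (quadrant-adjusted) = 240° = 4π/3
z = 46e^(i*4π/3)


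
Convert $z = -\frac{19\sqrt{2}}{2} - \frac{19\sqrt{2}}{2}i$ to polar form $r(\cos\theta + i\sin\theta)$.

r = |z| = sqrt(a^2 + b^2) = sqrt((-19*sqrt(2)/2)^2 + (-19*sqrt(2)/2)^2) = sqrt(361/2 + 361/2) = sqrt(361) = 19
θ = arctan(b/a) = arctan(-13.435/-13.435) (quadrant-adjusted) = 225°
z = 19(cos 225° + i sin 225°)


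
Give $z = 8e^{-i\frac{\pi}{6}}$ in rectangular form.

a = r cos θ = 8 * sqrt(3)/2 = 4*sqrt(3)
b = r sin θ = 8 * -1/2 = -4
z = 4*sqrt(3) - 4i


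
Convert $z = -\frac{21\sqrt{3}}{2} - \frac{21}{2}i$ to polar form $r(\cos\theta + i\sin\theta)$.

r = |z| = sqrt(a^2 + b^2) = sqrt((-21*sqrt(3)/2)^2 + (-21/2)^2) = sqrt(1323/4 + 441/4) = sqrt(441) = 21
θ = arctan(b/a) = arctan(-10.5/-18.1865) (quadrant-adjusted) = 210°
z = 21(cos 210° + i sin 210°)


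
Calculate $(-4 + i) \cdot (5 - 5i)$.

(a1*a2 - b1*b2) + (a1*b2 + b1*a2)i
= (-20 - (-5)) + (20 + 5)i
= -15 + 25i


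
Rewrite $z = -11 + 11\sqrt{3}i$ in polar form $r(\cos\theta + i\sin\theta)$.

r = |z| = sqrt(a^2 + b^2) = sqrt((-11)^2 + (11*sqrt(3))^2) = sqrt(121 + 363) = sqrt(484) = 22
θ = arctan(b/a) = arctan(19.0526/-11) (quadrant-adjusted) = 120°
z = 22(cos 120° + i sin 120°)


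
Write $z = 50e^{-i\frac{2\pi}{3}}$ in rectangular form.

a = r cos θ = 50 * -1/2 = -25
b = r sin θ = 50 * -sqrt(3)/2 = -25*sqrt(3)
z = -25 - 25*sqrt(3)i


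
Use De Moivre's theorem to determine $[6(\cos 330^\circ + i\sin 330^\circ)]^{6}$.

By De Moivre: z^n = r^n(cos(nθ) + i sin(nθ))
= 6^6(cos(6*330°) + i sin(6*330°))
= 46656(cos 180° + i sin 180°)
= -46656


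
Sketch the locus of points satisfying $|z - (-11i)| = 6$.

|z - z0| = r describes a circle centered at z0 with radius r
Here z0 = -11i and r = 6
Locus: Circle centered at (0, -11) with radius 6


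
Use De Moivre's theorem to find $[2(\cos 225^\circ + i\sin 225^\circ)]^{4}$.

By De Moivre: z^n = r^n(cos(nθ) + i sin(nθ))
= 2^4(cos(4*225°) + i sin(4*225°))
= 16(cos 180° + i sin 180°)
= -16


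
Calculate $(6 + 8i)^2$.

(a + bi)^2 = a^2 - b^2 + 2abi
= 6^2 - 8^2 + 2*6*8i
= -28 + 96i


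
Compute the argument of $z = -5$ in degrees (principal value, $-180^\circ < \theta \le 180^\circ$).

b = 0 and a < 0, so z lies on the negative real axis: θ = 180°


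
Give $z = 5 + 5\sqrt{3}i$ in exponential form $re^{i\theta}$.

r = |z| = sqrt((5)^2 + (5*sqrt(3))^2) = sqrt(25 + 75) = sqrt(100) = 10
θ = arctan(b/a) = arctan(8.6603/5) (quadrant-adjusted) = 60° = π/3
z = 10e^(i*π/3)


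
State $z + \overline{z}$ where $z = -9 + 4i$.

z + conjugate(z) = (a + bi) + (a - bi) = 2a
= 2 * (-9) = -18


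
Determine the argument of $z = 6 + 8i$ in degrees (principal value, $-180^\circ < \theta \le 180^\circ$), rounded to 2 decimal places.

θ = arctan(b/a) = arctan(8/6) (quadrant-adjusted) = 53.13°


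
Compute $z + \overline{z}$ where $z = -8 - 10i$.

z + conjugate(z) = (a + bi) + (a - bi) = 2a
= 2 * (-8) = -16


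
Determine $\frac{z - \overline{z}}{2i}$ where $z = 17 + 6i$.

z - conjugate(z) = 2bi
(z - conjugate(z))/(2i) = 2bi/(2i) = b = 6


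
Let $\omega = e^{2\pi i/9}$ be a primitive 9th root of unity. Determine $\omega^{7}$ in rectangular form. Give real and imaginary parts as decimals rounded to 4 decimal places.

ω^7 = e^(2πi·7/9) = e^(i·14π/9)
= cos(14π/9) + i sin(14π/9)
= 0.1736 - 0.9848i


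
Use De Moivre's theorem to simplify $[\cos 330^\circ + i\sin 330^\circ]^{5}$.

By De Moivre: z^n = r^n(cos(nθ) + i sin(nθ))
= 1^5(cos(5*330°) + i sin(5*330°))
= 1(cos 210° + i sin 210°)
= -sqrt(3)/2 - (1/2)i


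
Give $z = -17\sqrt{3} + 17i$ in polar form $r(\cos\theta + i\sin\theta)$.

r = |z| = sqrt(a^2 + b^2) = sqrt((-17*sqrt(3))^2 + (17)^2) = sqrt(867 + 289) = sqrt(1156) = 34
θ = arctan(b/a) = arctan(17/-29.4449) (quadrant-adjusted) = 150°
z = 34(cos 150° + i sin 150°)


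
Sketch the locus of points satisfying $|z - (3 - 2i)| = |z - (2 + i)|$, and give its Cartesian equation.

|z - z1| = |z - z2| means z is equidistant from z1 and z2,
i.e. the perpendicular bisector of the segment from (3, -2) to (2, 1) (midpoint (5/2, -1/2)).
With z = x + yi, square both sides:
(x - 3)^2 + (y - (-2))^2 = (x - 2)^2 + (y - 1)^2
The x^2 and y^2 terms cancel: -2x + 6y = 5 - 13 = -8
Simplify: x - 3y = 4
Locus: Perpendicular bisector of the segment from (3, -2) to (2, 1): the line x - 3y = 4


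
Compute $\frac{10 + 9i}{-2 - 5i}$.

Multiply numerator and denominator by conjugate (-2 + 5i):
= (10 + 9i)(-2 + 5i) / ((-2)^2 + (-5)^2)
= (-65 + 32i) / 29
= -65/29 + (32/29)i


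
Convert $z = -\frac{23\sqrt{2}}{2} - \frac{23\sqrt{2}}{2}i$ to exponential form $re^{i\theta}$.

r = |z| = sqrt((-23*sqrt(2)/2)^2 + (-23*sqrt(2)/2)^2) = sqrt(529/2 + 529/2) = sqrt(529) = 23
θ = arctan(b/a) = arctan(-16.2635/-16.2635) (quadrant-adjusted) = -135° = -3π/4
z = 23e^(-i*3π/4)


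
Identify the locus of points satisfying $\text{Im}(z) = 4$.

Im(z) = y where z = x + yi; the equation y = 4 is satisfied by all points with that y-coordinate
Locus: Horizontal line y = 4


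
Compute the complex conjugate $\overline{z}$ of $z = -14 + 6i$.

If z = a + bi, then conjugate(z) = a - bi
conjugate(-14 + 6i) = -14 - 6i


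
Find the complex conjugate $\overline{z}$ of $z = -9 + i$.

If z = a + bi, then conjugate(z) = a - bi
conjugate(-9 + i) = -9 - i


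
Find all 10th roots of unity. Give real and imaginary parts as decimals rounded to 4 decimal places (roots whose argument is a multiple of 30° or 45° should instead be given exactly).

ω_k = e^(2πik/10) = cos(2πk/10) + i sin(2πk/10) for k = 0, 1, ..., 9
Roots: 1, 0.8090 + 0.5878i, 0.3090 + 0.9511i, -0.3090 + 0.9511i, -0.8090 + 0.5878i, -1, -0.8090 - 0.5878i, -0.3090 - 0.9511i, 0.3090 - 0.9511i, 0.8090 - 0.5878i


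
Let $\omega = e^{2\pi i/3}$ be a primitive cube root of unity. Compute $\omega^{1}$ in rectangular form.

ω^1 = e^(2πi·1/3) = e^(i·2π/3)
= cos(2π/3) + i sin(2π/3)
= -1/2 + (sqrt(3)/2)i


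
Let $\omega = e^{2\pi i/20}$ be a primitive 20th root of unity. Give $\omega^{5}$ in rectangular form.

ω^5 = e^(2πi·5/20) = e^(i·1π/2)
= cos(1π/2) + i sin(1π/2)
= i


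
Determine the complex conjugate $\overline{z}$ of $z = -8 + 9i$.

If z = a + bi, then conjugate(z) = a - bi
conjugate(-8 + 9i) = -8 - 9i


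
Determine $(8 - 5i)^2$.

(a + bi)^2 = a^2 - b^2 + 2abi
= 8^2 - (-5)^2 + 2*8*(-5)i
= 39 - 80i


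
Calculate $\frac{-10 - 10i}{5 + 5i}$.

Multiply numerator and denominator by conjugate (5 - 5i):
= (-10 - 10i)(5 - 5i) / (5^2 + 5^2)
= (-100) / 50
= -2


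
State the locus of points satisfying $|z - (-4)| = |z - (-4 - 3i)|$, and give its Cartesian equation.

|z - z1| = |z - z2| means z is equidistant from z1 and z2,
i.e. the perpendicular bisector of the segment from (-4, 0) to (-4, -3) (midpoint (-4, -3/2)).
With z = x + yi, square both sides:
(x - (-4))^2 + (y - 0)^2 = (x - (-4))^2 + (y - (-3))^2
The x^2 and y^2 terms cancel: 0x + (-6)y = 25 - 16 = 9
Simplify: y = -3/2
Locus: Perpendicular bisector of the segment from (-4, 0) to (-4, -3): the line y = -3/2


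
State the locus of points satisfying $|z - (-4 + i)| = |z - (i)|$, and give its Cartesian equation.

|z - z1| = |z - z2| means z is equidistant from z1 and z2,
i.e. the perpendicular bisector of the segment from (-4, 1) to (0, 1) (midpoint (-2, 1)).
With z = x + yi, square both sides:
(x - (-4))^2 + (y - 1)^2 = (x - 0)^2 + (y - 1)^2
The x^2 and y^2 terms cancel: 8x + 0y = 1 - 17 = -16
Simplify: x = -2
Locus: Perpendicular bisector of the segment from (-4, 1) to (0, 1): the line x = -2


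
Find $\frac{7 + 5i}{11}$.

Divisor is real, so divide each part by 11:
= 7/11 + (5/11)i


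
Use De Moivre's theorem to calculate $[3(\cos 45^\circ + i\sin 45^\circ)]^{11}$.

By De Moivre: z^n = r^n(cos(nθ) + i sin(nθ))
= 3^11(cos(11*45°) + i sin(11*45°))
= 177147(cos 135° + i sin 135°)
= -177147*sqrt(2)/2 + (177147*sqrt(2)/2)i


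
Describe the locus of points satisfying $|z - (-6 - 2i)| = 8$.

|z - z0| = r describes a circle centered at z0 with radius r
Here z0 = -6 - 2i and r = 8
Locus: Circle centered at (-6, -2) with radius 8


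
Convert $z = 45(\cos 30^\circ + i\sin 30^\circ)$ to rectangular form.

a = r cos θ = 45 * sqrt(3)/2 = 45*sqrt(3)/2
b = r sin θ = 45 * 1/2 = 45/2
z = 45*sqrt(3)/2 + (45/2)i


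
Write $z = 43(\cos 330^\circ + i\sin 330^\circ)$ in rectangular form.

a = r cos θ = 43 * sqrt(3)/2 = 43*sqrt(3)/2
b = r sin θ = 43 * -1/2 = -43/2
z = 43*sqrt(3)/2 - (43/2)i


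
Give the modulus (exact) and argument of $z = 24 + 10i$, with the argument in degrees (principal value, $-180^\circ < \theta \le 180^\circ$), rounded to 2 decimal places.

|z| = sqrt(24^2 + 10^2) = 26
arg(z) = arctan(b/a) = arctan(10/24) (quadrant-adjusted) = 22.62°
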